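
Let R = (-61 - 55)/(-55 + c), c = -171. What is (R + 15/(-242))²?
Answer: 152300281/747803716 ≈ 0.20366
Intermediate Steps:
R = 58/113 (R = (-61 - 55)/(-55 - 171) = -116/(-226) = -116*(-1/226) = 58/113 ≈ 0.51327)
(R + 15/(-242))² = (58/113 + 15/(-242))² = (58/113 + 15*(-1/242))² = (58/113 - 15/242)² = (12341/27346)² = 152300281/747803716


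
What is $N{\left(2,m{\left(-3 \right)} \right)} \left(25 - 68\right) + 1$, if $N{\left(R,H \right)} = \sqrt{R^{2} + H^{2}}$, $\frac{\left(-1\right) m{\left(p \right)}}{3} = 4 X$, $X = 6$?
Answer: $1 - 86 \sqrt{1297} \approx -3096.2$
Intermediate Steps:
$m{\left(p \right)} = -72$ ($m{\left(p \right)} = - 3 \cdot 4 \cdot 6 = \left(-3\right) 24 = -72$)
$N{\left(R,H \right)} = \sqrt{H^{2} + R^{2}}$
$N{\left(2,m{\left(-3 \right)} \right)} \left(25 - 68\right) + 1 = \sqrt{\left(-72\right)^{2} + 2^{2}} \left(25 - 68\right) + 1 = \sqrt{5184 + 4} \left(25 - 68\right) + 1 = \sqrt{5188} \left(-43\right) + 1 = 2 \sqrt{1297} \left(-43\right) + 1 = - 86 \sqrt{1297} + 1 = 1 - 86 \sqrt{1297}$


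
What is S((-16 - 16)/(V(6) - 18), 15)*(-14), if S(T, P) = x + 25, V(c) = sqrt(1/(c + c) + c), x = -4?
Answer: -294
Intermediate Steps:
V(c) = sqrt(c + 1/(2*c)) (V(c) = sqrt(1/(2*c) + c) = sqrt(c + 1/(2*c)))
S(T, P) = 21 (S(T, P) = -4 + 25 = 21)
S((-16 - 16)/(V(6) - 18), 15)*(-14) = 21*(-14) = -294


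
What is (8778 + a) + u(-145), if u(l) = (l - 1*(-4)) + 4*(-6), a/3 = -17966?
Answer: -45285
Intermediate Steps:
a = -53898 (a = 3*(-17966) = -53898)
u(l) = -20 + l (u(l) = (l + 4) - 24 = (4 + l) - 24 = -20 + l)
(8778 + a) + u(-145) = (8778 - 53898) + (-20 - 145) = -45120 - 165 = -45285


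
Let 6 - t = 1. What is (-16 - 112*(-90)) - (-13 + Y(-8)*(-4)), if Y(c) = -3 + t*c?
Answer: 9905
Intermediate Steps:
t = 5 (t = 6 - 1*1 = 6 - 1 = 5)
Y(c) = -3 + 5*c
(-16 - 112*(-90)) - (-13 + Y(-8)*(-4)) = (-16 - 112*(-90)) - (-13 + (-3 + 5*(-8))*(-4)) = (-16 + 10080) - (-13 + (-3 - 40)*(-4)) = 10064 - (-13 - 43*(-4)) = 10064 - (-13 + 172) = 10064 - 1*159 = 10064 - 159 = 9905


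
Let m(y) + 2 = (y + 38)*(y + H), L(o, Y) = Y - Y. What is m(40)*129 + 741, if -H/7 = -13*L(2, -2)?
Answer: 402963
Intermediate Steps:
L(o, Y) = 0
H = 0 (H = -(-91)*0 = -7*0 = 0)
m(y) = -2 + y*(38 + y) (m(y) = -2 + (y + 38)*(y + 0) = -2 + (38 + y)*y = -2 + y*(38 + y))
m(40)*129 + 741 = (-2 + 40² + 38*40)*129 + 741 = (-2 + 1600 + 1520)*129 + 741 = 3118*129 + 741 = 402222 + 741 = 402963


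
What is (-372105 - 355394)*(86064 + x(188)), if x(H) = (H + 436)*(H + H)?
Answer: -233300199312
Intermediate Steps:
x(H) = 2*H*(436 + H) (x(H) = (436 + H)*(2*H) = 2*H*(436 + H))
(-372105 - 355394)*(86064 + x(188)) = (-372105 - 355394)*(86064 + 2*188*(436 + 188)) = -727499*(86064 + 2*188*624) = -727499*(86064 + 234624) = -727499*320688 = -233300199312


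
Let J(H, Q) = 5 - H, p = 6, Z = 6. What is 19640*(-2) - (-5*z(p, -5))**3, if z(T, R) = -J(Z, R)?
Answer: -39155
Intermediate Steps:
z(T, R) = 1 (z(T, R) = -(5 - 1*6) = -(5 - 6) = -1*(-1) = 1)
19640*(-2) - (-5*z(p, -5))**3 = 19640*(-2) - (-5*1)**3 = -39280 - 1*(-5)**3 = -39280 - 1*(-125) = -39280 + 125 = -39155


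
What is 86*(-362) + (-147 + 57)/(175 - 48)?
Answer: -3953854/127 ≈ -31133.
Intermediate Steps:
86*(-362) + (-147 + 57)/(175 - 48) = -31132 - 90/127 = -3953854/127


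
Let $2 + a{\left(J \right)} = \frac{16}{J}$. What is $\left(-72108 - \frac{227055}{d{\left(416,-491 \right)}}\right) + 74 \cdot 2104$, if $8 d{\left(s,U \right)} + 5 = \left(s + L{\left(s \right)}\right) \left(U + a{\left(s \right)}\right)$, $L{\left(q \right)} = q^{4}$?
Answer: $\frac{1234043017212036172}{14763399258389} \approx 83588.0$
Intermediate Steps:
$a{\left(J \right)} = -2 + \frac{16}{J}$
$d{\left(s,U \right)} = - \frac{5}{8} + \frac{\left(s + s^{4}\right) \left(-2 + U + \frac{16}{s}\right)}{8}$ ($d{\left(s,U \right)} = - \frac{5}{8} + \frac{\left(s + s^{4}\right) \left(U - \left(2 - \frac{16}{s}\right)\right)}{8} = - \frac{5}{8} + \frac{\left(s + s^{4}\right) \left(-2 + U + \frac{16}{s}\right)}{8}$)
$\left(-72108 - \frac{227055}{d{\left(416,-491 \right)}}\right) + 74 \cdot 2104 = \left(-72108 - \frac{227055}{\frac{11}{8} - 104 + \frac{416^{3} \left(8 - 416\right)}{4} + \frac{1}{8} \left(-491\right) 416 + \frac{1}{8} \left(-491\right) 416^{4}}\right) + 74 \cdot 2104 = \left(-72108 - \frac{227055}{\frac{11}{8} - 104 + \frac{1}{4} \cdot 71991296 \left(8 - 416\right) - 25532 + \frac{1}{8} \left(-491\right) 29948379136}\right) + 155696 = \left(-72108 - \frac{227055}{\frac{11}{8} - 104 + \frac{1}{4} \cdot 71991296 \left(-408\right) - 25532 - 1838081769472}\right) + 155696 = \left(-72108 - \frac{227055}{\frac{11}{8} - 104 - 7343112192 - 25532 - 1838081769472}\right) + 155696 = \left(-72108 - \frac{227055}{- \frac{14763399258389}{8}}\right) + 155696 = \left(-72108 - - \frac{1816440}{14763399258389}\right) + 155696 = \left(-72108 + \frac{1816440}{14763399258389}\right) + 155696 = - \frac{1064559193722097572}{14763399258389} + 155696 = \frac{1234043017212036172}{14763399258389}$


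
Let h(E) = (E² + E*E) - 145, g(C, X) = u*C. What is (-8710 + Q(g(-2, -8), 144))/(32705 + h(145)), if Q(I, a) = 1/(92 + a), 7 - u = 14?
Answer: -2055559/17607960 ≈ -0.11674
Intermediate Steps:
u = -7 (u = 7 - 1*14 = 7 - 14 = -7)
g(C, X) = -7*C
h(E) = -145 + 2*E² (h(E) = (E² + E²) - 145 = 2*E² - 145 = -145 + 2*E²)
(-8710 + Q(g(-2, -8), 144))/(32705 + h(145)) = (-8710 + 1/(92 + 144))/(32705 + (-145 + 2*145²)) = (-8710 + 1/236)/(32705 + (-145 + 2*21025)) = (-8710 + 1/236)/(32705 + (-145 + 42050)) = -2055559/(236*(32705 + 41905)) = -2055559/236/74610 = -2055559/236*1/74610 = -2055559/17607960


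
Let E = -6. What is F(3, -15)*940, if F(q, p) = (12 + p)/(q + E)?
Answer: 940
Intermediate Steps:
F(q, p) = (12 + p)/(-6 + q) (F(q, p) = (12 + p)/(q - 6) = (12 + p)/(-6 + q))
F(3, -15)*940 = ((12 - 15)/(-6 + 3))*940 = (-3/(-3))*940 = -1/3*(-3)*940 = 1*940 = 940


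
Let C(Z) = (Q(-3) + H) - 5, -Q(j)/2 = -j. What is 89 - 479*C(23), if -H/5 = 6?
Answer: 19728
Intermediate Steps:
H = -30 (H = -5*6 = -30)
Q(j) = 2*j (Q(j) = -(-2)*j = 2*j)
C(Z) = -41 (C(Z) = (2*(-3) - 30) - 5 = (-6 - 30) - 5 = -36 - 5 = -41)
89 - 479*C(23) = 89 - 479*(-41) = 89 + 19639 = 19728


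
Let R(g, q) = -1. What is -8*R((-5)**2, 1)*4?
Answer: 32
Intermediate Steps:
-8*R((-5)**2, 1)*4 = -8*(-1)*4 = 8*4 = 32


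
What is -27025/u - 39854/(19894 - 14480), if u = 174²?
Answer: -676466527/81957132 ≈ -8.2539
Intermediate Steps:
u = 30276
-27025/u - 39854/(19894 - 14480) = -27025/30276 - 39854/(19894 - 14480) = -27025*1/30276 - 39854/5414 = -27025/30276 - 39854*1/5414 = -27025/30276 - 19927/2707 = -676466527/81957132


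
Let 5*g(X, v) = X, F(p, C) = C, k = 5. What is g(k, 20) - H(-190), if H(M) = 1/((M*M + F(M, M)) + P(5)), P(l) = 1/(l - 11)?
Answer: 215453/215459 ≈ 0.99997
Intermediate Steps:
P(l) = 1/(-11 + l)
g(X, v) = X/5
H(M) = 1/(-⅙ + M + M²) (H(M) = 1/((M*M + M) + 1/(-11 + 5)) = 1/((M² + M) + 1/(-6)) = 1/((M + M²) - ⅙) = 1/(-⅙ + M + M²))
g(k, 20) - H(-190) = (⅕)*5 - 6/(-1 + 6*(-190) + 6*(-190)²) = 1 - 6/(-1 - 1140 + 6*36100) = 1 - 6/(-1 - 1140 + 216600) = 1 - 6/215459 = 215453/215459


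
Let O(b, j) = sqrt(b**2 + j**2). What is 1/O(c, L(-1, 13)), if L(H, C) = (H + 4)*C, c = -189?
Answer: sqrt(4138)/12414 ≈ 0.0051818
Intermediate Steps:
L(H, C) = C*(4 + H) (L(H, C) = (4 + H)*C = C*(4 + H))
1/O(c, L(-1, 13)) = 1/(sqrt((-189)**2 + (13*(4 - 1))**2)) = 1/(sqrt(35721 + (13*3)**2)) = 1/(sqrt(35721 + 39**2)) = 1/(sqrt(35721 + 1521)) = 1/(sqrt(37242)) = 1/(3*sqrt(4138)) = sqrt(4138)/12414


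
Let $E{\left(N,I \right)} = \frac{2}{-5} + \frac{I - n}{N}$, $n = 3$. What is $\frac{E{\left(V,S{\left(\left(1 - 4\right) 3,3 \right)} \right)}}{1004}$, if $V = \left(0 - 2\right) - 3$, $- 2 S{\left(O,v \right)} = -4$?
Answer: $- \frac{1}{5020} \approx -0.0001992$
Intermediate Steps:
$S{\left(O,v \right)} = 2$ ($S{\left(O,v \right)} = \left(- \frac{1}{2}\right) \left(-4\right) = 2$)
$V = -5$ ($V = -2 - 3 = -5$)
$E{\left(N,I \right)} = - \frac{2}{5} + \frac{-3 + I}{N}$ ($E{\left(N,I \right)} = \frac{2}{-5} + \frac{I - 3}{N} = 2 \left(- \frac{1}{5}\right) + \frac{I - 3}{N} = - \frac{2}{5} + \frac{-3 + I}{N}$)
$\frac{E{\left(V,S{\left(\left(1 - 4\right) 3,3 \right)} \right)}}{1004} = \frac{\frac{1}{-5} \left(-3 + 2 - -2\right)}{1004} = \frac{\left(- \frac{1}{5}\right) \left(-3 + 2 + 2\right)}{1004} = \frac{\left(- \frac{1}{5}\right) 1}{1004} = \frac{1}{1004} \left(- \frac{1}{5}\right) = - \frac{1}{5020}$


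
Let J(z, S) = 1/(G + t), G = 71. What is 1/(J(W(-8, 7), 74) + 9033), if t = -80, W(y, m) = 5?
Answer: 9/81296 ≈ 0.00011071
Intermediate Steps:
J(z, S) = -⅑ (J(z, S) = 1/(71 - 80) = 1/(-9) = -⅑)
1/(J(W(-8, 7), 74) + 9033) = 1/(-⅑ + 9033) = 1/(81296/9) = 9/81296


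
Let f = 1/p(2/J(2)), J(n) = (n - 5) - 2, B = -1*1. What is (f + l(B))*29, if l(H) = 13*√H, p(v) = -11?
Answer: -29/11 + 377*I ≈ -2.6364 + 377.0*I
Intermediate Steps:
B = -1
J(n) = -7 + n (J(n) = (-5 + n) - 2 = -7 + n)
f = -1/11 (f = 1/(-11) = -1/11 ≈ -0.090909)
(f + l(B))*29 = (-1/11 + 13*√(-1))*29 = (-1/11 + 13*I)*29 = -29/11 + 377*I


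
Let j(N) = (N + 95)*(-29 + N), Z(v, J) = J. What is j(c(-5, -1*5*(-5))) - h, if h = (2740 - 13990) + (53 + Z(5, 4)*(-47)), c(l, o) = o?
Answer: 10905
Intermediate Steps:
j(N) = (-29 + N)*(95 + N) (j(N) = (95 + N)*(-29 + N) = (-29 + N)*(95 + N))
h = -11385 (h = (2740 - 13990) + (53 + 4*(-47)) = -11250 + (53 - 188) = -11250 - 135 = -11385)
j(c(-5, -1*5*(-5))) - h = (-2755 + (-1*5*(-5))² + 66*(-1*5*(-5))) - 1*(-11385) = (-2755 + (-5*(-5))² + 66*(-5*(-5))) + 11385 = (-2755 + 25² + 66*25) + 11385 = (-2755 + 625 + 1650) + 11385 = -480 + 11385 = 10905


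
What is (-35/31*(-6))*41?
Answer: 8610/31 ≈ 277.74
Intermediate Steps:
(-35/31*(-6))*41 = (-35*1/31*(-6))*41 = -35/31*(-6)*41 = (210/31)*41 = 8610/31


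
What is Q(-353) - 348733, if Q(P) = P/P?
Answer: -348732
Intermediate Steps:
Q(P) = 1
Q(-353) - 348733 = 1 - 348733 = -348732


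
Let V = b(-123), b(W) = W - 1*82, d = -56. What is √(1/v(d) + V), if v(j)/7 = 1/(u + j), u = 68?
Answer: I*√9961/7 ≈ 14.258*I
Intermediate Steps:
b(W) = -82 + W (b(W) = W - 82 = -82 + W)
v(j) = 7/(68 + j)
V = -205 (V = -82 - 123 = -205)
√(1/v(d) + V) = √(1/(7/(68 - 56)) - 205) = √(1/(7/12) - 205) = √(12/7 - 205) = √(-1423/7) = I*√9961/7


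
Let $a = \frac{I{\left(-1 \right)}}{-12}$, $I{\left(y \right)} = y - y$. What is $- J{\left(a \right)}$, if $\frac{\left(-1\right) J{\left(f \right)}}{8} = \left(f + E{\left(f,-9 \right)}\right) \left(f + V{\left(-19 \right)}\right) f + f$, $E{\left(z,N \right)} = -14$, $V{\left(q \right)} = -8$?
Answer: $0$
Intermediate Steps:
$I{\left(y \right)} = 0$
$a = 0$ ($a = \frac{0}{-12} = 0 \left(- \frac{1}{12}\right) = 0$)
$J{\left(f \right)} = - 8 f - 8 f \left(-14 + f\right) \left(-8 + f\right)$ ($J{\left(f \right)} = - 8 \left(\left(f - 14\right) \left(f - 8\right) f + f\right) = - 8 \left(\left(-14 + f\right) \left(-8 + f\right) f + f\right) = - 8 \left(f \left(-14 + f\right) \left(-8 + f\right) + f\right) = - 8 \left(f + f \left(-14 + f\right) \left(-8 + f\right)\right) = - 8 f - 8 f \left(-14 + f\right) \left(-8 + f\right)$)
$- J{\left(a \right)} = - 8 \cdot 0 \left(-113 - 0^{2} + 22 \cdot 0\right) = - 8 \cdot 0 \left(-113 - 0 + 0\right) = - 8 \cdot 0 \left(-113 + 0 + 0\right) = - 8 \cdot 0 \left(-113\right) = \left(-1\right) 0 = 0$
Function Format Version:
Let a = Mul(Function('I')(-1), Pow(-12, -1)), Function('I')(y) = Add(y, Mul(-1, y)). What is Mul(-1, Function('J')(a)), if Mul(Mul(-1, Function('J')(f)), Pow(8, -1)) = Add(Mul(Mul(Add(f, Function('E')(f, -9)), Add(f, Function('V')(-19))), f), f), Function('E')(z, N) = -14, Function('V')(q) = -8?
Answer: 0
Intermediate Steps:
Function('I')(y) = 0
a = 0 (a = Mul(0, Pow(-12, -1)) = Mul(0, Rational(-1, 12)) = 0)
Function('J')(f) = Add(Mul(-8, f), Mul(-8, f, Add(-14, f), Add(-8, f))) (Function('J')(f) = Mul(-8, Add(Mul(Mul(Add(f, -14), Add(f, -8)), f), f)) = Mul(-8, Add(Mul(Mul(Add(-14, f), Add(-8, f)), f), f)) = Mul(-8, Add(Mul(f, Add(-14, f), Add(-8, f)), f)) = Mul(-8, Add(f, Mul(f, Add(-14, f), Add(-8, f)))) = Add(Mul(-8, f), Mul(-8, f, Add(-14, f), Add(-8, f))))
Mul(-1, Function('J')(a)) = Mul(-1, Mul(8, 0, Add(-113, Mul(-1, Pow(0, 2)), Mul(22, 0)))) = Mul(-1, Mul(8, 0, Add(-113, Mul(-1, 0), 0))) = Mul(-1, Mul(8, 0, Add(-113, 0, 0))) = Mul(-1, Mul(8, 0, -113)) = Mul(-1, 0) = 0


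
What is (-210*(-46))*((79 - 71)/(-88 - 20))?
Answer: -6440/9 ≈ -715.56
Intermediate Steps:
(-210*(-46))*((79 - 71)/(-88 - 20)) = 9660*(8/(-108)) = 9660*(8*(-1/108)) = 9660*(-2/27) = -6440/9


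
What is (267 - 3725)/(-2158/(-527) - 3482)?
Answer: 911183/916428 ≈ 0.99428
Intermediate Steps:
(267 - 3725)/(-2158/(-527) - 3482) = -3458/(-2158*(-1/527) - 3482) = -3458/(2158/527 - 3482) = -3458/(-1832856/527) = -3458*(-527/1832856) = 911183/916428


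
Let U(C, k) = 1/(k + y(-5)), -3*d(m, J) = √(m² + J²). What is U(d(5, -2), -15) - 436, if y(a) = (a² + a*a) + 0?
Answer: -15259/35 ≈ -435.97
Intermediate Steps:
d(m, J) = -√(J² + m²)/3 (d(m, J) = -√(m² + J²)/3 = -√(J² + m²)/3)
y(a) = 2*a² (y(a) = (a² + a²) + 0 = 2*a² + 0 = 2*a²)
U(C, k) = 1/(50 + k) (U(C, k) = 1/(k + 2*(-5)²) = 1/(k + 2*25) = 1/(k + 50) = 1/(50 + k))
U(d(5, -2), -15) - 436 = 1/(50 - 15) - 436 = 1/35 - 436 = -15259/35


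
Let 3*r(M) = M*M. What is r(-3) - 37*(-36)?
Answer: 1335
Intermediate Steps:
r(M) = M**2/3 (r(M) = (M*M)/3 = M**2/3)
r(-3) - 37*(-36) = (1/3)*(-3)**2 - 37*(-36) = (1/3)*9 + 1332 = 3 + 1332 = 1335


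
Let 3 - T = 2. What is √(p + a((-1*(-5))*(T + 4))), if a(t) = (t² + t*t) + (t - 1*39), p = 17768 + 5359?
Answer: 3*√2707 ≈ 156.09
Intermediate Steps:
T = 1 (T = 3 - 1*2 = 3 - 2 = 1)
p = 23127
a(t) = -39 + t + 2*t² (a(t) = (t² + t²) + (t - 39) = 2*t² + (-39 + t) = -39 + t + 2*t²)
√(p + a((-1*(-5))*(T + 4))) = √(23127 + (-39 + (-1*(-5))*(1 + 4) + 2*((-1*(-5))*(1 + 4))²)) = √(23127 + (-39 + 5*5 + 2*(5*5)²)) = √(23127 + (-39 + 25 + 2*25²)) = √(23127 + (-39 + 25 + 2*625)) = √(23127 + (-39 + 25 + 1250)) = √(23127 + 1236) = √24363 = 3*√2707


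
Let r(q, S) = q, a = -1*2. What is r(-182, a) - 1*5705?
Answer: -5887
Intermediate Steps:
a = -2
r(-182, a) - 1*5705 = -182 - 1*5705 = -182 - 5705 = -5887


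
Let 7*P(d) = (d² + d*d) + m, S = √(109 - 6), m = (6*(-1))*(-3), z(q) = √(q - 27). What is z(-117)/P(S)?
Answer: 3*I/8 ≈ 0.375*I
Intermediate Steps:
z(q) = √(-27 + q)
m = 18 (m = -6*(-3) = 18)
S = √103 ≈ 10.149
P(d) = 18/7 + 2*d²/7 (P(d) = ((d² + d*d) + 18)/7 = ((d² + d²) + 18)/7 = (2*d² + 18)/7 = (18 + 2*d²)/7 = 18/7 + 2*d²/7)
z(-117)/P(S) = √(-27 - 117)/(18/7 + 2*(√103)²/7) = √(-144)/(18/7 + (2/7)*103) = (12*I)/(18/7 + 206/7) = (12*I)/32 = (12*I)*(1/32) = 3*I/8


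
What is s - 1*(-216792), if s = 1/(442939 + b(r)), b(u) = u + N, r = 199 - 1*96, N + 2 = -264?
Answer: 95990294593/442776 ≈ 2.1679e+5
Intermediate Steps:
N = -266 (N = -2 - 264 = -266)
r = 103 (r = 199 - 96 = 103)
b(u) = -266 + u (b(u) = u - 266 = -266 + u)
s = 1/442776 (s = 1/(442939 + (-266 + 103)) = 1/(442939 - 163) = 1/442776 ≈ 2.2585e-6)
s - 1*(-216792) = 1/442776 - 1*(-216792) = 1/442776 + 216792 = 95990294593/442776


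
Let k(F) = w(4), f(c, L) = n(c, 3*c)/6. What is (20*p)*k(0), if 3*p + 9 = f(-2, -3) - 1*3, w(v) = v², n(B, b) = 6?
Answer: -3520/3 ≈ -1173.3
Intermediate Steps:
f(c, L) = 1 (f(c, L) = 6/6 = 6*(⅙) = 1)
k(F) = 16 (k(F) = 4² = 16)
p = -11/3 (p = -3 + (1 - 1*3)/3 = -3 + (1 - 3)/3 = -3 + (⅓)*(-2) = -3 - ⅔ = -11/3 ≈ -3.6667)
(20*p)*k(0) = (20*(-11/3))*16 = -220/3*16 = -3520/3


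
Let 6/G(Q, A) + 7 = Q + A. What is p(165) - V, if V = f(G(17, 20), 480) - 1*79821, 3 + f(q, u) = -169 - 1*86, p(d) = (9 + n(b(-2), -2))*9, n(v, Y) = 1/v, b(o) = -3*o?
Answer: 160323/2 ≈ 80162.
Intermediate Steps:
G(Q, A) = 6/(-7 + A + Q) (G(Q, A) = 6/(-7 + (Q + A)) = 6/(-7 + (A + Q)) = 6/(-7 + A + Q))
p(d) = 165/2 (p(d) = (9 + 1/(-3*(-2)))*9 = (9 + 1/6)*9 = (9 + ⅙)*9 = (55/6)*9 = 165/2)
f(q, u) = -258 (f(q, u) = -3 + (-169 - 1*86) = -3 + (-169 - 86) = -3 - 255 = -258)
V = -80079 (V = -258 - 1*79821 = -258 - 79821 = -80079)
p(165) - V = 165/2 - 1*(-80079) = 165/2 + 80079 = 160323/2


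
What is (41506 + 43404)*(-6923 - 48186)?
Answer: -4679305190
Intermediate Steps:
(41506 + 43404)*(-6923 - 48186) = 84910*(-55109) = -4679305190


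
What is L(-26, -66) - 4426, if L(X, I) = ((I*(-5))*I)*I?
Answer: 1433054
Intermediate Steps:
L(X, I) = -5*I³ (L(X, I) = ((-5*I)*I)*I = (-5*I²)*I = -5*I³)
L(-26, -66) - 4426 = -5*(-66)³ - 4426 = -5*(-287496) - 4426 = 1437480 - 4426 = 1433054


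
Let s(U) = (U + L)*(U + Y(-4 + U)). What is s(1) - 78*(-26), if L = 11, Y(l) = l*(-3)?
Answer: 2148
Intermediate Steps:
Y(l) = -3*l
s(U) = (11 + U)*(12 - 2*U) (s(U) = (U + 11)*(U - 3*(-4 + U)) = (11 + U)*(U + (12 - 3*U)) = (11 + U)*(12 - 2*U))
s(1) - 78*(-26) = (132 - 10*1 - 2*1²) - 78*(-26) = (132 - 10 - 2*1) + 2028 = (132 - 10 - 2) + 2028 = 120 + 2028 = 2148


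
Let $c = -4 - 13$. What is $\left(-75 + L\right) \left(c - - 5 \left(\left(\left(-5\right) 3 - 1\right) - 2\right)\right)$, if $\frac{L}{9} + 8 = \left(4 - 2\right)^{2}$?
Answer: $11877$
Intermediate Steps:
$c = -17$ ($c = -4 - 13 = -17$)
$L = -36$ ($L = -72 + 9 \left(4 - 2\right)^{2} = -72 + 9 \cdot 2^{2} = -72 + 9 \cdot 4 = -72 + 36 = -36$)
$\left(-75 + L\right) \left(c - - 5 \left(\left(\left(-5\right) 3 - 1\right) - 2\right)\right) = \left(-75 - 36\right) \left(-17 - - 5 \left(\left(\left(-5\right) 3 - 1\right) - 2\right)\right) = - 111 \left(-17 - - 5 \left(\left(-15 - 1\right) - 2\right)\right) = - 111 \left(-17 - - 5 \left(-16 - 2\right)\right) = - 111 \left(-17 - \left(-5\right) \left(-18\right)\right) = - 111 \left(-17 - 90\right) = \left(-111\right) \left(-107\right) = 11877$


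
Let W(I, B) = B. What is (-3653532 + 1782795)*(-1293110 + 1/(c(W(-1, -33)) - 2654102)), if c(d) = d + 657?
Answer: 6418945634502730197/2653478 ≈ 2.4191e+12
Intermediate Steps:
c(d) = 657 + d
(-3653532 + 1782795)*(-1293110 + 1/(c(W(-1, -33)) - 2654102)) = (-3653532 + 1782795)*(-1293110 + 1/((657 - 33) - 2654102)) = -1870737*(-1293110 + 1/(624 - 2654102)) = -1870737*(-1293110 + 1/(-2653478)) = -1870737*(-1293110 - 1/2653478) = -1870737*(-3431238936581/2653478) = 6418945634502730197/2653478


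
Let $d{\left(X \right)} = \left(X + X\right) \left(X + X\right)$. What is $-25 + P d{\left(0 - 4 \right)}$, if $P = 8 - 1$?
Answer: $423$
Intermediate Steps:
$P = 7$ ($P = 8 - 1 = 7$)
$d{\left(X \right)} = 4 X^{2}$ ($d{\left(X \right)} = 2 X 2 X = 4 X^{2}$)
$-25 + P d{\left(0 - 4 \right)} = -25 + 7 \cdot 4 \left(0 - 4\right)^{2} = -25 + 7 \cdot 4 \left(-4\right)^{2} = -25 + 7 \cdot 4 \cdot 16 = -25 + 7 \cdot 64 = -25 + 448 = 423$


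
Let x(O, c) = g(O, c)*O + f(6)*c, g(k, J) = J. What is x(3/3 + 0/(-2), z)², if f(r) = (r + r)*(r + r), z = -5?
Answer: 525625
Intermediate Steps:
f(r) = 4*r² (f(r) = (2*r)*(2*r) = 4*r²)
x(O, c) = 144*c + O*c (x(O, c) = c*O + (4*6²)*c = O*c + (4*36)*c = O*c + 144*c = 144*c + O*c)
x(3/3 + 0/(-2), z)² = (-5*(144 + (3/3 + 0/(-2))))² = (-5*(144 + (3*(⅓) + 0*(-½))))² = (-5*(144 + (1 + 0)))² = (-5*(144 + 1))² = (-5*145)² = (-725)² = 525625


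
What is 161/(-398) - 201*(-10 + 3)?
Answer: 559825/398 ≈ 1406.6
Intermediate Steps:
161/(-398) - 201*(-10 + 3) = 161*(-1/398) - 201*(-7) = -161/398 - 201*(-7) = -161/398 + 1407 = 559825/398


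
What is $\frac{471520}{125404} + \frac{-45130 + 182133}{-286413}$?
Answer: $\frac{29467183387}{8979333963} \approx 3.2817$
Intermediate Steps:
$\frac{471520}{125404} + \frac{-45130 + 182133}{-286413} = 471520 \cdot \frac{1}{125404} + 137003 \left(- \frac{1}{286413}\right) = \frac{117880}{31351} - \frac{137003}{286413} = \frac{29467183387}{8979333963}$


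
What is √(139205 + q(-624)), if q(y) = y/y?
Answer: √139206 ≈ 373.10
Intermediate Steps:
q(y) = 1
√(139205 + q(-624)) = √(139205 + 1) = √139206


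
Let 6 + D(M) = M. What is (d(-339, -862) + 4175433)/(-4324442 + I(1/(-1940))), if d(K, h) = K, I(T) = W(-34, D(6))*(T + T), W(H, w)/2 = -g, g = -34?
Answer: -1012460295/1048677202 ≈ -0.96546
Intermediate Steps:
D(M) = -6 + M
W(H, w) = 68 (W(H, w) = 2*(-1*(-34)) = 2*34 = 68)
I(T) = 136*T (I(T) = 68*(T + T) = 68*(2*T) = 136*T)
(d(-339, -862) + 4175433)/(-4324442 + I(1/(-1940))) = (-339 + 4175433)/(-4324442 + 136/(-1940)) = 4175094/(-4324442 + 136*(-1/1940)) = 4175094/(-4324442 - 34/485) = 4175094/(-2097354404/485) = 4175094*(-485/2097354404) = -1012460295/1048677202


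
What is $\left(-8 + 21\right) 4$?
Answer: $52$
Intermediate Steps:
$\left(-8 + 21\right) 4 = 13 \cdot 4 = 52$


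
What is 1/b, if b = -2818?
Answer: -1/2818 ≈ -0.00035486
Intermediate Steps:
1/b = 1/(-2818) = -1/2818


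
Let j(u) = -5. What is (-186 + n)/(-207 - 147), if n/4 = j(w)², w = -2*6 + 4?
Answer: 43/177 ≈ 0.24294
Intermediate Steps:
w = -8 (w = -12 + 4 = -8)
n = 100 (n = 4*(-5)² = 4*25 = 100)
(-186 + n)/(-207 - 147) = (-186 + 100)/(-207 - 147) = -86/(-354) = -86*(-1/354) = 43/177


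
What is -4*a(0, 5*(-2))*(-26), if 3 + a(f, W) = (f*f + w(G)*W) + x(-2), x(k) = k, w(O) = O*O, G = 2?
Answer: -4680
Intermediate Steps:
w(O) = O**2
a(f, W) = -5 + f**2 + 4*W (a(f, W) = -3 + ((f*f + 2**2*W) - 2) = -3 + ((f**2 + 4*W) - 2) = -3 + (-2 + f**2 + 4*W) = -5 + f**2 + 4*W)
-4*a(0, 5*(-2))*(-26) = -4*(-5 + 0**2 + 4*(5*(-2)))*(-26) = -4*(-5 + 0 + 4*(-10))*(-26) = -4*(-5 + 0 - 40)*(-26) = -4*(-45)*(-26) = 180*(-26) = -4680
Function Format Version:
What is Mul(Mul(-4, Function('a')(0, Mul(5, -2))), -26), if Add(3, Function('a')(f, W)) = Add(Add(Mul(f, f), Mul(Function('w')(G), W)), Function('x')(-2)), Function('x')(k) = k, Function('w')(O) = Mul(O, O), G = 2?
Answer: -4680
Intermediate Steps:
Function('w')(O) = Pow(O, 2)
Function('a')(f, W) = Add(-5, Pow(f, 2), Mul(4, W)) (Function('a')(f, W) = Add(-3, Add(Add(Mul(f, f), Mul(Pow(2, 2), W)), -2)) = Add(-3, Add(Add(Pow(f, 2), Mul(4, W)), -2)) = Add(-3, Add(-2, Pow(f, 2), Mul(4, W))) = Add(-5, Pow(f, 2), Mul(4, W)))
Mul(Mul(-4, Function('a')(0, Mul(5, -2))), -26) = Mul(Mul(-4, Add(-5, Pow(0, 2), Mul(4, Mul(5, -2)))), -26) = Mul(Mul(-4, Add(-5, 0, Mul(4, -10))), -26) = Mul(Mul(-4, Add(-5, 0, -40)), -26) = Mul(Mul(-4, -45), -26) = Mul(180, -26) = -4680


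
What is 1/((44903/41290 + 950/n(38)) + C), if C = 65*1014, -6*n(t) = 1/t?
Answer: -41290/6221945197 ≈ -6.6362e-6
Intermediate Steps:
n(t) = -1/(6*t)
C = 65910
1/((44903/41290 + 950/n(38)) + C) = 1/((44903/41290 + 950/((-⅙/38))) + 65910) = 1/((44903*(1/41290) + 950/((-⅙*1/38))) + 65910) = 1/((44903/41290 + 950/(-1/228)) + 65910) = 1/((44903/41290 + 950*(-228)) + 65910) = 1/((44903/41290 - 216600) + 65910) = 1/(-8943369097/41290 + 65910) = 1/(-6221945197/41290) = -41290/6221945197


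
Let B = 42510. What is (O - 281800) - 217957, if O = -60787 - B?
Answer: -603054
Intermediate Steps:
O = -103297 (O = -60787 - 1*42510 = -60787 - 42510 = -103297)
(O - 281800) - 217957 = (-103297 - 281800) - 217957 = -385097 - 217957 = -603054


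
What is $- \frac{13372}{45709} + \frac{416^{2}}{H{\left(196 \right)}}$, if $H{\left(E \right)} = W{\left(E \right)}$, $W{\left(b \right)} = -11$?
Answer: $- \frac{7910363796}{502799} \approx -15733.0$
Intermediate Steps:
$H{\left(E \right)} = -11$
$- \frac{13372}{45709} + \frac{416^{2}}{H{\left(196 \right)}} = - \frac{13372}{45709} + \frac{416^{2}}{-11} = \left(-13372\right) \frac{1}{45709} + 173056 \left(- \frac{1}{11}\right) = - \frac{13372}{45709} - \frac{173056}{11} = - \frac{7910363796}{502799}$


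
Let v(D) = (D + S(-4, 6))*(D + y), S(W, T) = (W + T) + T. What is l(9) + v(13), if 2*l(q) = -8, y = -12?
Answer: 17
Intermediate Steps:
l(q) = -4 (l(q) = (½)*(-8) = -4)
S(W, T) = W + 2*T (S(W, T) = (T + W) + T = W + 2*T)
v(D) = (-12 + D)*(8 + D) (v(D) = (D + (-4 + 2*6))*(D - 12) = (D + (-4 + 12))*(-12 + D) = (D + 8)*(-12 + D) = (8 + D)*(-12 + D) = (-12 + D)*(8 + D))
l(9) + v(13) = -4 + (-96 + 13² - 4*13) = -4 + (-96 + 169 - 52) = -4 + 21 = 17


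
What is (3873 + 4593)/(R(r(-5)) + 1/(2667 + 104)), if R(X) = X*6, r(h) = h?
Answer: -23459286/83129 ≈ -282.20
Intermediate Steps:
R(X) = 6*X
(3873 + 4593)/(R(r(-5)) + 1/(2667 + 104)) = (3873 + 4593)/(6*(-5) + 1/(2667 + 104)) = 8466/(-30 + 1/2771) = 8466/(-83129/2771) = 8466*(-2771/83129) = -23459286/83129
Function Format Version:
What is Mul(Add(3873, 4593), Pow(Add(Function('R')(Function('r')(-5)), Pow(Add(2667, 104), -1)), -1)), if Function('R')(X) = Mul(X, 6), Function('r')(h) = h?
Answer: Rational(-23459286, 83129) ≈ -282.20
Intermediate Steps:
Function('R')(X) = Mul(6, X)
Mul(Add(3873, 4593), Pow(Add(Function('R')(Function('r')(-5)), Pow(Add(2667, 104), -1)), -1)) = Mul(Add(3873, 4593), Pow(Add(Mul(6, -5), Pow(Add(2667, 104), -1)), -1)) = Mul(8466, Pow(Add(-30, Pow(2771, -1)), -1)) = Mul(8466, Pow(Add(-30, Rational(1, 2771)), -1)) = Mul(8466, Pow(Rational(-83129, 2771), -1)) = Mul(8466, Rational(-2771, 83129)) = Rational(-23459286, 83129)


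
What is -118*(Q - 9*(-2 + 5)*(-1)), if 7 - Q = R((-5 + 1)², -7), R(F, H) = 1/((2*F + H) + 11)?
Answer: -72157/18 ≈ -4008.7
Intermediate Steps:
R(F, H) = 1/(11 + H + 2*F) (R(F, H) = 1/((H + 2*F) + 11) = 1/(11 + H + 2*F))
Q = 251/36 (Q = 7 - 1/(11 - 7 + 2*(-5 + 1)²) = 7 - 1/(11 - 7 + 2*(-4)²) = 7 - 1/(11 - 7 + 2*16) = 7 - 1/(11 - 7 + 32) = 7 - 1/36 = 251/36 ≈ 6.9722)
-118*(Q - 9*(-2 + 5)*(-1)) = -118*(251/36 - 9*(-2 + 5)*(-1)) = -118*(251/36 - 27*(-1)) = -118*(251/36 - 9*(-3)) = -118*(251/36 + 27) = -118*1223/36 = -72157/18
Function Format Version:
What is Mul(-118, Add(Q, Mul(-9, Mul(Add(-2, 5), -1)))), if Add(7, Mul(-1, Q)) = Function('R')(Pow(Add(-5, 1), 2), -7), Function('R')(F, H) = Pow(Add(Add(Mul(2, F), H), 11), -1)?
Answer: Rational(-72157, 18) ≈ -4008.7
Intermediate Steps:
Function('R')(F, H) = Pow(Add(11, H, Mul(2, F)), -1) (Function('R')(F, H) = Pow(Add(Add(H, Mul(2, F)), 11), -1) = Pow(Add(11, H, Mul(2, F)), -1))
Q = Rational(251, 36) (Q = Add(7, Mul(-1, Pow(Add(11, -7, Mul(2, Pow(Add(-5, 1), 2))), -1))) = Add(7, Mul(-1, Pow(Add(11, -7, Mul(2, Pow(-4, 2))), -1))) = Add(7, Mul(-1, Pow(Add(11, -7, Mul(2, 16)), -1))) = Add(7, Mul(-1, Pow(Add(11, -7, 32), -1))) = Add(7, Mul(-1, Pow(36, -1))) = Add(7, Mul(-1, Rational(1, 36))) = Add(7, Rational(-1, 36)) = Rational(251, 36) ≈ 6.9722)
Mul(-118, Add(Q, Mul(-9, Mul(Add(-2, 5), -1)))) = Mul(-118, Add(Rational(251, 36), Mul(-9, Mul(Add(-2, 5), -1)))) = Mul(-118, Add(Rational(251, 36), Mul(-9, Mul(3, -1)))) = Mul(-118, Add(Rational(251, 36), Mul(-9, -3))) = Mul(-118, Add(Rational(251, 36), 27)) = Mul(-118, Rational(1223, 36)) = Rational(-72157, 18)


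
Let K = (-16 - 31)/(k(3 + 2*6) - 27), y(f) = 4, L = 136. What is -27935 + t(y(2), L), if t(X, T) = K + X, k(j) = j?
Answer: -335125/12 ≈ -27927.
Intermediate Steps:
K = 47/12 (K = (-16 - 31)/((3 + 2*6) - 27) = -47/((3 + 12) - 27) = -47/(15 - 27) = -47/(-12) = -47*(-1/12) = 47/12 ≈ 3.9167)
t(X, T) = 47/12 + X
-27935 + t(y(2), L) = -27935 + (47/12 + 4) = -27935 + 95/12 = -335125/12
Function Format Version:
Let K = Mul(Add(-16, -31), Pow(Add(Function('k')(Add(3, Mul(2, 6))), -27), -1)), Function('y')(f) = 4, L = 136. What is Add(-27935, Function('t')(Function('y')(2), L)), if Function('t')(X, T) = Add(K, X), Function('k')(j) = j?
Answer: Rational(-335125, 12) ≈ -27927.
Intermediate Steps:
K = Rational(47, 12) (K = Mul(Add(-16, -31), Pow(Add(Add(3, Mul(2, 6)), -27), -1)) = Mul(-47, Pow(Add(Add(3, 12), -27), -1)) = Mul(-47, Pow(Add(15, -27), -1)) = Mul(-47, Pow(-12, -1)) = Mul(-47, Rational(-1, 12)) = Rational(47, 12) ≈ 3.9167)
Function('t')(X, T) = Add(Rational(47, 12), X)
Add(-27935, Function('t')(Function('y')(2), L)) = Add(-27935, Add(Rational(47, 12), 4)) = Add(-27935, Rational(95, 12)) = Rational(-335125, 12)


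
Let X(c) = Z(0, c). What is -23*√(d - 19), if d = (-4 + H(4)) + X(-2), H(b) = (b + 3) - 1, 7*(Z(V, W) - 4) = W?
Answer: -23*I*√651/7 ≈ -83.834*I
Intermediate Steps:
Z(V, W) = 4 + W/7
X(c) = 4 + c/7
H(b) = 2 + b (H(b) = (3 + b) - 1 = 2 + b)
d = 40/7 (d = (-4 + (2 + 4)) + (4 + (⅐)*(-2)) = (-4 + 6) + (4 - 2/7) = 2 + 26/7 = 40/7 ≈ 5.7143)
-23*√(d - 19) = -23*√(40/7 - 19) = -23*I*√651/7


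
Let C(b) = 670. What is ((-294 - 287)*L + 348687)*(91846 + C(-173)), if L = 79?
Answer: 28012734608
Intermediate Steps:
((-294 - 287)*L + 348687)*(91846 + C(-173)) = ((-294 - 287)*79 + 348687)*(91846 + 670) = (-581*79 + 348687)*92516 = (-45899 + 348687)*92516 = 302788*92516 = 28012734608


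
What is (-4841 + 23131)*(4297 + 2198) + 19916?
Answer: 118813466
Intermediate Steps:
(-4841 + 23131)*(4297 + 2198) + 19916 = 18290*6495 + 19916 = 118793550 + 19916 = 118813466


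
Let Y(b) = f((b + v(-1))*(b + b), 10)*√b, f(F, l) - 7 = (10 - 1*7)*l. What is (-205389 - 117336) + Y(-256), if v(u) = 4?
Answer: -322725 + 592*I ≈ -3.2273e+5 + 592.0*I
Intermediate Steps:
f(F, l) = 7 + 3*l (f(F, l) = 7 + (10 - 1*7)*l = 7 + (10 - 7)*l = 7 + 3*l)
Y(b) = 37*√b (Y(b) = (7 + 3*10)*√b = (7 + 30)*√b = 37*√b)
(-205389 - 117336) + Y(-256) = (-205389 - 117336) + 37*√(-256) = -322725 + 37*(16*I) = -322725 + 592*I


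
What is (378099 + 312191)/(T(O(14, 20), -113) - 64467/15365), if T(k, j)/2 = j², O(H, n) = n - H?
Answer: 10606305850/392326903 ≈ 27.034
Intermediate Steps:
T(k, j) = 2*j²
(378099 + 312191)/(T(O(14, 20), -113) - 64467/15365) = (378099 + 312191)/(2*(-113)² - 64467/15365) = 690290/(2*12769 - 64467*1/15365) = 690290/(25538 - 64467/15365) = 690290/(392326903/15365) = 690290*(15365/392326903) = 10606305850/392326903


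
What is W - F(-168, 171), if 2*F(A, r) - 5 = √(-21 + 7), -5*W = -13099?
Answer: 26173/10 - I*√14/2 ≈ 2617.3 - 1.8708*I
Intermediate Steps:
W = 13099/5 (W = -⅕*(-13099) = 13099/5 ≈ 2619.8)
F(A, r) = 5/2 + I*√14/2 (F(A, r) = 5/2 + √(-21 + 7)/2 = 5/2 + √(-14)/2 = 5/2 + (I*√14)/2 = 5/2 + I*√14/2)
W - F(-168, 171) = 13099/5 - (5/2 + I*√14/2) = 13099/5 + (-5/2 - I*√14/2) = 26173/10 - I*√14/2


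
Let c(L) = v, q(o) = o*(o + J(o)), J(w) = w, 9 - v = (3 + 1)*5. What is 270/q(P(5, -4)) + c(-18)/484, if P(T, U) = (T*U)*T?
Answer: -203/22000 ≈ -0.0092273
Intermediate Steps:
v = -11 (v = 9 - (3 + 1)*5 = 9 - 4*5 = 9 - 1*20 = 9 - 20 = -11)
P(T, U) = U*T²
q(o) = 2*o² (q(o) = o*(o + o) = o*(2*o) = 2*o²)
c(L) = -11
270/q(P(5, -4)) + c(-18)/484 = 270/((2*(-4*5²)²)) - 11/484 = 270/((2*(-4*25)²)) - 11*1/484 = 270/((2*(-100)²)) - 1/44 = 270/((2*10000)) - 1/44 = 270/20000 - 1/44 = 270*(1/20000) - 1/44 = 27/2000 - 1/44 = -203/22000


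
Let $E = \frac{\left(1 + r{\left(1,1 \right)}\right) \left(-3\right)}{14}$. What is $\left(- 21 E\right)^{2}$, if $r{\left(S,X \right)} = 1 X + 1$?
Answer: $\frac{729}{4} \approx 182.25$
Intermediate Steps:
$r{\left(S,X \right)} = 1 + X$ ($r{\left(S,X \right)} = X + 1 = 1 + X$)
$E = - \frac{9}{14}$ ($E = \frac{\left(1 + \left(1 + 1\right)\right) \left(-3\right)}{14} = \left(1 + 2\right) \left(-3\right) \frac{1}{14} = 3 \left(-3\right) \frac{1}{14} = \left(-9\right) \frac{1}{14} = - \frac{9}{14} \approx -0.64286$)
$\left(- 21 E\right)^{2} = \left(\left(-21\right) \left(- \frac{9}{14}\right)\right)^{2} = \left(\frac{27}{2}\right)^{2} = \frac{729}{4}$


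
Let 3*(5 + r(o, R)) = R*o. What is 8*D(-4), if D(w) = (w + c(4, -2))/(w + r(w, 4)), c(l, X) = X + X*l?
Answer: 336/43 ≈ 7.8139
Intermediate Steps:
r(o, R) = -5 + R*o/3 (r(o, R) = -5 + (R*o)/3 = -5 + R*o/3)
D(w) = (-10 + w)/(-5 + 7*w/3) (D(w) = (w - 2*(1 + 4))/(w + (-5 + (⅓)*4*w)) = (w - 2*5)/(w + (-5 + 4*w/3)) = (w - 10)/(-5 + 7*w/3) = (-10 + w)/(-5 + 7*w/3))
8*D(-4) = 8*(3*(-10 - 4)/(-15 + 7*(-4))) = 8*(3*(-14)/(-15 - 28)) = 8*(3*(-14)/(-43)) = 8*(3*(-1/43)*(-14)) = 8*(42/43) = 336/43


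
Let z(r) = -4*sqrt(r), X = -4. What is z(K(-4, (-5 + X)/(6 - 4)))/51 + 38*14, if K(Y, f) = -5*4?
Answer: 532 - 8*I*sqrt(5)/51 ≈ 532.0 - 0.35076*I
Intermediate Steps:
K(Y, f) = -20
z(K(-4, (-5 + X)/(6 - 4)))/51 + 38*14 = -8*I*sqrt(5)/51 + 38*14 = -8*I*sqrt(5)*(1/51) + 532 = -8*I*sqrt(5)/51 + 532 = 532 - 8*I*sqrt(5)/51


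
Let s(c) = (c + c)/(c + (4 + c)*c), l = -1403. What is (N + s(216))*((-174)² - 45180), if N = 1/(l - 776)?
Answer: -61657848/481559 ≈ -128.04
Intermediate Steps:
N = -1/2179 (N = 1/(-1403 - 776) = 1/(-2179) = -1/2179 ≈ -0.00045893)
s(c) = 2*c/(c + c*(4 + c)) (s(c) = (2*c)/(c + c*(4 + c)) = 2*c/(c + c*(4 + c)))
(N + s(216))*((-174)² - 45180) = (-1/2179 + 2/(5 + 216))*((-174)² - 45180) = (-1/2179 + 2/221)*(30276 - 45180) = (-1/2179 + 2*(1/221))*(-14904) = (-1/2179 + 2/221)*(-14904) = (4137/481559)*(-14904) = -61657848/481559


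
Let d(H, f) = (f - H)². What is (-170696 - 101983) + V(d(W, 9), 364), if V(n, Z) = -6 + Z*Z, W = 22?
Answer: -140189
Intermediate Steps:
V(n, Z) = -6 + Z²
(-170696 - 101983) + V(d(W, 9), 364) = (-170696 - 101983) + (-6 + 364²) = -272679 + (-6 + 132496) = -272679 + 132490 = -140189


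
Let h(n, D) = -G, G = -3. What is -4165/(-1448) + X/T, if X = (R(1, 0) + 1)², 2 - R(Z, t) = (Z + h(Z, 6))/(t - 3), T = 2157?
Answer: 81099857/28110024 ≈ 2.8851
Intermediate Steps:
h(n, D) = 3 (h(n, D) = -1*(-3) = 3)
R(Z, t) = 2 - (3 + Z)/(-3 + t) (R(Z, t) = 2 - (Z + 3)/(t - 3) = 2 - (3 + Z)/(-3 + t))
X = 169/9 (X = ((-9 - 1*1 + 2*0)/(-3 + 0) + 1)² = ((-9 - 1 + 0)/(-3) + 1)² = (-⅓*(-10) + 1)² = (10/3 + 1)² = (13/3)² = 169/9 ≈ 18.778)
-4165/(-1448) + X/T = -4165/(-1448) + (169/9)/2157 = -4165*(-1/1448) + (169/9)*(1/2157) = 4165/1448 + 169/19413 = 81099857/28110024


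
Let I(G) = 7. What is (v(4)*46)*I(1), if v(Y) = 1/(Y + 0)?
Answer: 161/2 ≈ 80.500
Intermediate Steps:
v(Y) = 1/Y
(v(4)*46)*I(1) = (46/4)*7 = ((1/4)*46)*7 = (23/2)*7 = 161/2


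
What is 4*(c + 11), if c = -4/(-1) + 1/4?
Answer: 61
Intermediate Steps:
c = 17/4 (c = -4*(-1) + 1*(¼) = 4 + ¼ = 17/4 ≈ 4.2500)
4*(c + 11) = 4*(17/4 + 11) = 4*(61/4) = 61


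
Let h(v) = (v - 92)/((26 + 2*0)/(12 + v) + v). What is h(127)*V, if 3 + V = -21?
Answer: -38920/5893 ≈ -6.6044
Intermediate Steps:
V = -24 (V = -3 - 21 = -24)
h(v) = (-92 + v)/(v + 26/(12 + v)) (h(v) = (-92 + v)/((26 + 0)/(12 + v) + v) = (-92 + v)/(26/(12 + v) + v) = (-92 + v)/(v + 26/(12 + v)))
h(127)*V = ((-1104 + 127² - 80*127)/(26 + 127² + 12*127))*(-24) = ((-1104 + 16129 - 10160)/(26 + 16129 + 1524))*(-24) = (4865/17679)*(-24) = -38920/5893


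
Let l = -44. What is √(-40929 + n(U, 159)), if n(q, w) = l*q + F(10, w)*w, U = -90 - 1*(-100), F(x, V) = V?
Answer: 2*I*√4022 ≈ 126.84*I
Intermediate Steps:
U = 10 (U = -90 + 100 = 10)
n(q, w) = w² - 44*q (n(q, w) = -44*q + w*w = -44*q + w² = w² - 44*q)
√(-40929 + n(U, 159)) = √(-40929 + (159² - 44*10)) = √(-40929 + (25281 - 440)) = √(-40929 + 24841) = √(-16088) = 2*I*√4022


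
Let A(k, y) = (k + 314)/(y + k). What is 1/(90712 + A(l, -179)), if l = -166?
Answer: 345/31295492 ≈ 1.1024e-5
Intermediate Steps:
A(k, y) = (314 + k)/(k + y)
1/(90712 + A(l, -179)) = 1/(90712 + (314 - 166)/(-166 - 179)) = 1/(90712 + 148/(-345)) = 1/(90712 - 1/345*148) = 1/(90712 - 148/345) = 1/(31295492/345) = 345/31295492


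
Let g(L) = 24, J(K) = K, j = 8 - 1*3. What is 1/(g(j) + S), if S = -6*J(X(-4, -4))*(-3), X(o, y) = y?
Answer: -1/48 ≈ -0.020833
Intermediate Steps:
j = 5 (j = 8 - 3 = 5)
S = -72 (S = -6*(-4)*(-3) = 24*(-3) = -72)
1/(g(j) + S) = 1/(24 - 72) = 1/(-48) = -1/48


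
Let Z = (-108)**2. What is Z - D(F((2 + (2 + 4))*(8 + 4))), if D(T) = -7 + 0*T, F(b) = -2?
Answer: 11671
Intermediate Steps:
D(T) = -7 (D(T) = -7 + 0 = -7)
Z = 11664
Z - D(F((2 + (2 + 4))*(8 + 4))) = 11664 - 1*(-7) = 11664 + 7 = 11671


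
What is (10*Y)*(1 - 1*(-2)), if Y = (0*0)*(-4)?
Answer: 0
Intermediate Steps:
Y = 0 (Y = 0*(-4) = 0)
(10*Y)*(1 - 1*(-2)) = (10*0)*(1 - 1*(-2)) = 0*(1 + 2) = 0*3 = 0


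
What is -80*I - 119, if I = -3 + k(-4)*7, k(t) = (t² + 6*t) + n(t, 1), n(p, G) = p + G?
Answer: 6281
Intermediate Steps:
n(p, G) = G + p
k(t) = 1 + t² + 7*t (k(t) = (t² + 6*t) + (1 + t) = 1 + t² + 7*t)
I = -80 (I = -3 + (1 + (-4)² + 7*(-4))*7 = -3 + (1 + 16 - 28)*7 = -3 - 11*7 = -3 - 77 = -80)
-80*I - 119 = -80*(-80) - 119 = 6400 - 119 = 6281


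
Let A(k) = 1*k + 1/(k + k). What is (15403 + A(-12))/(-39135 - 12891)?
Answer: -369383/1248624 ≈ -0.29583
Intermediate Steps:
A(k) = k + 1/(2*k)
(15403 + A(-12))/(-39135 - 12891) = (15403 + (-12 + (½)/(-12)))/(-39135 - 12891) = (15403 + (-12 + (½)*(-1/12)))/(-52026) = (15403 + (-12 - 1/24))*(-1/52026) = (15403 - 289/24)*(-1/52026) = (369383/24)*(-1/52026) = -369383/1248624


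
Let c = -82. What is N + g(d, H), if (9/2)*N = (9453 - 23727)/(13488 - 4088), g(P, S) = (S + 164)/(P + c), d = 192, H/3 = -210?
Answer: -118233/25850 ≈ -4.5738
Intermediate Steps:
H = -630 (H = 3*(-210) = -630)
g(P, S) = (164 + S)/(-82 + P) (g(P, S) = (S + 164)/(P - 82) = (164 + S)/(-82 + P))
N = -793/2350 (N = 2*((9453 - 23727)/(13488 - 4088))/9 = 2*(-14274/9400)/9 = 2*(-14274*1/9400)/9 = (2/9)*(-7137/4700) = -793/2350 ≈ -0.33745)
N + g(d, H) = -793/2350 + (164 - 630)/(-82 + 192) = -793/2350 - 466/110 = -793/2350 + (1/110)*(-466) = -793/2350 - 233/55 = -118233/25850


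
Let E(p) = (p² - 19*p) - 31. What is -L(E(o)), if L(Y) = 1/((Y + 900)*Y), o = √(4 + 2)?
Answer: -19709/1176490319 + 16150*√6/1176490319 ≈ 1.6872e-5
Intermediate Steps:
o = √6 ≈ 2.4495
E(p) = -31 + p² - 19*p
L(Y) = 1/(Y*(900 + Y)) (L(Y) = 1/((900 + Y)*Y) = 1/(Y*(900 + Y)))
-L(E(o)) = -1/((-31 + (√6)² - 19*√6)*(900 + (-31 + (√6)² - 19*√6))) = -1/((-31 + 6 - 19*√6)*(900 + (-31 + 6 - 19*√6))) = -1/((-25 - 19*√6)*(900 + (-25 - 19*√6))) = -1/((-25 - 19*√6)*(875 - 19*√6))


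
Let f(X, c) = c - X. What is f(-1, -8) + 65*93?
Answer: 6038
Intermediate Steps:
f(-1, -8) + 65*93 = (-8 - 1*(-1)) + 65*93 = (-8 + 1) + 6045 = -7 + 6045 = 6038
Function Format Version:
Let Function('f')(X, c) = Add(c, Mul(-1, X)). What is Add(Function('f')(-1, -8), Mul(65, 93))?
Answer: 6038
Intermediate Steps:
Add(Function('f')(-1, -8), Mul(65, 93)) = Add(Add(-8, Mul(-1, -1)), Mul(65, 93)) = Add(Add(-8, 1), 6045) = Add(-7, 6045) = 6038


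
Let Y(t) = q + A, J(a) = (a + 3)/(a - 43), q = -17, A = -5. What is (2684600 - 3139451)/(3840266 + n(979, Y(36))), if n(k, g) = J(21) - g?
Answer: -555929/4693684 ≈ -0.11844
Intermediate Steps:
J(a) = (3 + a)/(-43 + a)
Y(t) = -22 (Y(t) = -17 - 5 = -22)
n(k, g) = -12/11 - g (n(k, g) = (3 + 21)/(-43 + 21) - g = 24/(-22) - g = -1/22*24 - g = -12/11 - g)
(2684600 - 3139451)/(3840266 + n(979, Y(36))) = (2684600 - 3139451)/(3840266 + (-12/11 - 1*(-22))) = -454851/(3840266 + (-12/11 + 22)) = -454851/(3840266 + 230/11) = -454851/42243156/11 = -454851*11/42243156 = -555929/4693684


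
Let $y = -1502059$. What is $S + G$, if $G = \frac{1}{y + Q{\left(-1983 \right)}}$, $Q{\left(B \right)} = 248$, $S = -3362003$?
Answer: $- \frac{5049093087434}{1501811} \approx -3.362 \cdot 10^{6}$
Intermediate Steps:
$G = - \frac{1}{1501811}$ ($G = \frac{1}{-1502059 + 248} = \frac{1}{-1501811} = - \frac{1}{1501811} \approx -6.6586 \cdot 10^{-7}$)
$S + G = -3362003 - \frac{1}{1501811} = - \frac{5049093087434}{1501811}$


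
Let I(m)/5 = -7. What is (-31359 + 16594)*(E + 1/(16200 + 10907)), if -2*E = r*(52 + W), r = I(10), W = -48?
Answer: -28016454615/27107 ≈ -1.0336e+6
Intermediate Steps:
I(m) = -35 (I(m) = 5*(-7) = -35)
r = -35
E = 70 (E = -(-35)*(52 - 48)/2 = -(-35)*4/2 = -½*(-140) = 70)
(-31359 + 16594)*(E + 1/(16200 + 10907)) = (-31359 + 16594)*(70 + 1/(16200 + 10907)) = -14765*(70 + 1/27107) = -14765*1897491/27107 = -28016454615/27107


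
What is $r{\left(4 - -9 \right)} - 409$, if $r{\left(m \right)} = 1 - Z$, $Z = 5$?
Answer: $-413$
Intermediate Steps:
$r{\left(m \right)} = -4$ ($r{\left(m \right)} = 1 - 5 = -4$)
$r{\left(4 - -9 \right)} - 409 = -4 - 409 = -413$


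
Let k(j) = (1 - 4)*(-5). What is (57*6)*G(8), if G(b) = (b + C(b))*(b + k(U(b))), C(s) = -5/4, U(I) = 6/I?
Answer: 106191/2 ≈ 53096.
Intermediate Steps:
k(j) = 15 (k(j) = -3*(-5) = 15)
C(s) = -5/4 (C(s) = -5*¼ = -5/4)
G(b) = (15 + b)*(-5/4 + b) (G(b) = (b - 5/4)*(b + 15) = (-5/4 + b)*(15 + b) = (15 + b)*(-5/4 + b))
(57*6)*G(8) = (57*6)*(-75/4 + 8² + (55/4)*8) = 342*(-75/4 + 64 + 110) = 342*(621/4) = 106191/2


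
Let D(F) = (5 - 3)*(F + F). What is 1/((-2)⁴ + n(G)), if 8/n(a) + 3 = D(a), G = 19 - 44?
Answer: 103/1640 ≈ 0.062805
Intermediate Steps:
G = -25
D(F) = 4*F (D(F) = 2*(2*F) = 4*F)
n(a) = 8/(-3 + 4*a)
1/((-2)⁴ + n(G)) = 1/((-2)⁴ + 8/(-3 + 4*(-25))) = 1/(16 + 8/(-3 - 100)) = 1/(16 + 8/(-103)) = 1/(16 + 8*(-1/103)) = 1/(16 - 8/103) = 1/(1640/103) = 103/1640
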